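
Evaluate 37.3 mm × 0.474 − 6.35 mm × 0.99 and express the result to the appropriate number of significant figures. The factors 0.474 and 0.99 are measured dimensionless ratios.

11.4 mm

37.3 × 0.474 = 17.6802 → 17.7 mm (3 s.f., last digit at the 10^-1 place).
6.35 × 0.99 = 6.2865 → 6.3 mm (2 s.f., last digit at the 10^-1 place).
Difference: 11.3937 mm; keep the coarser place, 10^-1.
Result: 11.4 mm.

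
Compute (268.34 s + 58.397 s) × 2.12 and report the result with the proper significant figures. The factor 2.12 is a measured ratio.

693 s

268.34 s + 58.397 s = 326.737 s; the sum is limited to 2 decimal places (5 s.f.).
Carrying full precision, 326.737 × 2.12 = 692.68244 s; 2.12 has 3 s.f., so the result keeps min(5, 3) = 3 s.f.
Rounded to 3 significant figures: 693 s.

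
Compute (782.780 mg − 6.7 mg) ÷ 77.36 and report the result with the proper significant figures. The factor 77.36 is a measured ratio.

782.780 mg − 6.7 mg = 776.080 mg; the difference is limited to 1 decimal place (4 s.f.).
Carrying full precision, 776.080 ÷ 77.36 = 10.0320579111… mg; 77.36 has 4 s.f., so the result keeps min(4, 4) = 4 s.f.
Rounded to 4 significant figures: 10.03 mg.

10.03 mg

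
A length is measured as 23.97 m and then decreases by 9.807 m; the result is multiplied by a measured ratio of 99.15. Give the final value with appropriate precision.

1404 m

23.97 m − 9.807 m = 14.163 m; the difference is limited to 2 decimal places (4 s.f.).
Carrying full precision, 14.163 × 99.15 = 1404.26145 m; 99.15 has 4 s.f., so the result keeps min(4, 4) = 4 s.f.
Rounded to 4 significant figures: 1404 m.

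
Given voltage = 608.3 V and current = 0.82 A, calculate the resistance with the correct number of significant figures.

resistance = 608.3 V ÷ 0.82 A = 741.829268293… Ω.
608.3 has 4 significant figures; 0.82 has 2.
Division/multiplication keeps the fewest: 2 significant figures.
Rounded: 7.4 × 10^2 Ω.

7.4 × 10^2 Ω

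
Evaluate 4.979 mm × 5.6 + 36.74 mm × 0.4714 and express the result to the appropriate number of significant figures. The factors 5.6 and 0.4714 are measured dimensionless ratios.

4.979 × 5.6 = 27.8824 → 28 mm (2 s.f., last digit at the 10^0 place).
36.74 × 0.4714 = 17.319236 → 17.32 mm (4 s.f., last digit at the 10^-2 place).
Sum: 45.201636 mm; keep the coarser place, 10^0.
Result: 45 mm.

45 mm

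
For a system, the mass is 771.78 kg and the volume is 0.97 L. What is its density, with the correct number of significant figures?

density = 771.78 kg ÷ 0.97 L = 795.649484536… kg/L.
771.78 has 5 significant figures; 0.97 has 2.
Division/multiplication keeps the fewest: 2 significant figures.
Rounded: 8.0 × 10² kg/L.

8.0 × 10² kg/L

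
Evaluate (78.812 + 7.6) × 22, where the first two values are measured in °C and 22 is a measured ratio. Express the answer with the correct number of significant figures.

78.812 °C + 7.6 °C = 86.412 °C; the sum is limited to 1 decimal place (3 s.f.).
Carrying full precision, 86.412 × 22 = 1901.064 °C; 22 has 2 s.f., so the result keeps min(3, 2) = 2 s.f.
Rounded to 2 significant figures: 1.9 × 10^3 °C.

1.9 × 10^3 °C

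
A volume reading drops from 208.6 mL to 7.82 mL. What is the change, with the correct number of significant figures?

208.6 mL − 7.82 mL = 200.78 mL.
Addition/subtraction keeps the fewest decimal places: 208.6 → 1 decimal place, 7.82 → 2 decimal places; limit is 1.
Rounded to 1 decimal place: 200.8 mL.

200.8 mL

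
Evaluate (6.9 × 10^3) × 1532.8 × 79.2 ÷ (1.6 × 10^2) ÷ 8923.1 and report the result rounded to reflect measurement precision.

5.9 × 10^2

(6.9 × 10^3) × 1532.8 × 79.2 ÷ (1.6 × 10^2) ÷ 8923.1 = 586.710717127…
Multiplication/division keeps the fewest significant figures: 6.9 × 10^3 → 2 s.f., 1532.8 → 5 s.f., 79.2 → 3 s.f., 1.6 × 10^2 → 2 s.f., 8923.1 → 5 s.f.; limit is 2.
Rounded to 2 significant figures: 5.9 × 10^2.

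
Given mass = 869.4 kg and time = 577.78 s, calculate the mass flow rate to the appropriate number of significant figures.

1.505 kg/s

mass flow rate = 869.4 kg ÷ 577.78 s = 1.50472498183… kg/s.
869.4 has 4 significant figures; 577.78 has 5.
Division/multiplication keeps the fewest: 4 significant figures.
Rounded: 1.505 kg/s.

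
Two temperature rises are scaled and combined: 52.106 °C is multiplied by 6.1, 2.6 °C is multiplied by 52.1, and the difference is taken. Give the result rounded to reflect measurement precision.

52.106 × 6.1 = 317.8466 → 3.2 × 10² °C (2 s.f., last digit at the 10^1 place).
2.6 × 52.1 = 135.46 → 1.4 × 10² °C (2 s.f., last digit at the 10^1 place).
Difference: 182.3866 °C; keep the coarser place, 10^1.
Result: 1.8 × 10² °C.

1.8 × 10² °C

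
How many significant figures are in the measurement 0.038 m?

0.038: leading zeros are not significant.

2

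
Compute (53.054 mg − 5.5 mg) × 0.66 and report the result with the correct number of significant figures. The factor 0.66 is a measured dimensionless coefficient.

31 mg

53.054 mg − 5.5 mg = 47.554 mg; the difference is limited to 1 decimal place (3 s.f.).
Carrying full precision, 47.554 × 0.66 = 31.38564 mg; 0.66 has 2 s.f., so the result keeps min(3, 2) = 2 s.f.
Rounded to 2 significant figures: 31 mg.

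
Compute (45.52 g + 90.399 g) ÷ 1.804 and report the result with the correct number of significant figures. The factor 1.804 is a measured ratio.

45.52 g + 90.399 g = 135.919 g; the sum is limited to 2 decimal places (5 s.f.).
Carrying full precision, 135.919 ÷ 1.804 = 75.3431263858… g; 1.804 has 4 s.f., so the result keeps min(5, 4) = 4 s.f.
Rounded to 4 significant figures: 75.34 g.

75.34 g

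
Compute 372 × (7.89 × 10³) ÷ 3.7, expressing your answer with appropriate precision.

7.9 × 10⁵

372 × (7.89 × 10³) ÷ 3.7 = 793264.864865…
Multiplication/division keeps the fewest significant figures: 372 → 3 s.f., 7.89 × 10³ → 3 s.f., 3.7 → 2 s.f.; limit is 2.
Rounded to 2 significant figures: 7.9 × 10⁵.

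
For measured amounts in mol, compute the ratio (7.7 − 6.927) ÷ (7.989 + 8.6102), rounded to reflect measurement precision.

7.7 − 6.927 = 0.773, limited to 1 d.p. → 1 s.f.; 7.989 + 8.6102 = 16.5992, limited to 3 d.p. → 5 s.f.
Carrying full precision, 0.773 ÷ 16.5992 = 0.0465685093258…; keep min(1, 5) = 1 s.f.
Rounded to 1 significant figure: 0.05.

0.05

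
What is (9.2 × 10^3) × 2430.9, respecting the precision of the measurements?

(9.2 × 10^3) × 2430.9 = 22364280
Multiplication/division keeps the fewest significant figures: 9.2 × 10^3 → 2 s.f., 2430.9 → 5 s.f.; limit is 2.
Rounded to 2 significant figures: 2.2 × 10^7.

2.2 × 10^7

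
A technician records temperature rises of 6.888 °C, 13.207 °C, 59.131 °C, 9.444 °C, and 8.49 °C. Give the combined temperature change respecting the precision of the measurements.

6.888 °C + 13.207 °C + 59.131 °C + 9.444 °C + 8.49 °C = 97.160 °C.
Addition/subtraction keeps the fewest decimal places: 6.888 → 3 decimal places, 13.207 → 3 decimal places, 59.131 → 3 decimal places, 9.444 → 3 decimal places, 8.49 → 2 decimal places; limit is 2.
Rounded to 2 decimal places: 97.16 °C.

97.16 °C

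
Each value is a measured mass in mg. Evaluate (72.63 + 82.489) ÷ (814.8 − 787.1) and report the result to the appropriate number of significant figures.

5.60

72.63 + 82.489 = 155.119, limited to 2 d.p. → 5 s.f.; 814.8 − 787.1 = 27.7, limited to 1 d.p. → 3 s.f.
Carrying full precision, 155.119 ÷ 27.7 = 5.59996389892…; keep min(5, 3) = 3 s.f.
Rounded to 3 significant figures: 5.60.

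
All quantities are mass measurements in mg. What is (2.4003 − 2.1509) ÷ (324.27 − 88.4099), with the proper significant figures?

0.001057

2.4003 − 2.1509 = 0.2494, limited to 4 d.p. → 4 s.f.; 324.27 − 88.4099 = 235.8601, limited to 2 d.p. → 5 s.f.
Carrying full precision, 0.2494 ÷ 235.8601 = 0.001057406488…; keep min(4, 5) = 4 s.f.
Rounded to 4 significant figures: 0.001057.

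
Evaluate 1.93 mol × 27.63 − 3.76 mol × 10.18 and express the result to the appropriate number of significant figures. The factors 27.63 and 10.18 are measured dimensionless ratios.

1.93 × 27.63 = 53.3259 → 53.3 mol (3 s.f., last digit at the 10^-1 place).
3.76 × 10.18 = 38.2768 → 38.3 mol (3 s.f., last digit at the 10^-1 place).
Difference: 15.0491 mol; keep the coarser place, 10^-1.
Result: 15.0 mol.

15.0 mol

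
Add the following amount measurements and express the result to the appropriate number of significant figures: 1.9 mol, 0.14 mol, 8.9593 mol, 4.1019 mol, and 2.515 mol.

17.6 mol

1.9 mol + 0.14 mol + 8.9593 mol + 4.1019 mol + 2.515 mol = 17.6162 mol.
Addition/subtraction keeps the fewest decimal places: 1.9 → 1 decimal place, 0.14 → 2 decimal places, 8.9593 → 4 decimal places, 4.1019 → 4 decimal places, 2.515 → 3 decimal places; limit is 1.
Rounded to 1 decimal place: 17.6 mol.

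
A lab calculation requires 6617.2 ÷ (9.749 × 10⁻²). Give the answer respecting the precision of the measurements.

6.788 × 10⁴

6617.2 ÷ (9.749 × 10⁻²) = 67875.6795569…
Multiplication/division keeps the fewest significant figures: 6617.2 → 5 s.f., 9.749 × 10⁻² → 4 s.f.; limit is 4.
Rounded to 4 significant figures: 6.788 × 10⁴.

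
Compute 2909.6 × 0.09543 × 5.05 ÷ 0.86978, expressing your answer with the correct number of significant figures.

1.61 × 10^3

2909.6 × 0.09543 × 5.05 ÷ 0.86978 = 1612.13041965…
Multiplication/division keeps the fewest significant figures: 2909.6 → 5 s.f., 0.09543 → 4 s.f., 5.05 → 3 s.f., 0.86978 → 5 s.f.; limit is 3.
Rounded to 3 significant figures: 1.61 × 10^3.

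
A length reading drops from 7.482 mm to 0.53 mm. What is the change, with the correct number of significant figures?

6.95 mm

7.482 mm − 0.53 mm = 6.952 mm.
Addition/subtraction keeps the fewest decimal places: 7.482 → 3 decimal places, 0.53 → 2 decimal places; limit is 2.
Rounded to 2 decimal places: 6.95 mm.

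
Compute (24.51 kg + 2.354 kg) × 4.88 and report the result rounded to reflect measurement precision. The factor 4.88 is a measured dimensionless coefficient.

131 kg

24.51 kg + 2.354 kg = 26.864 kg; the sum is limited to 2 decimal places (4 s.f.).
Carrying full precision, 26.864 × 4.88 = 131.09632 kg; 4.88 has 3 s.f., so the result keeps min(4, 3) = 3 s.f.
Rounded to 3 significant figures: 131 kg.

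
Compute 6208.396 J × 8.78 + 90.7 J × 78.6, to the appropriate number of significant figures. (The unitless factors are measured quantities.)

6.16 × 10⁴ J

6208.396 × 8.78 = 54509.71688 → 5.45 × 10⁴ J (3 s.f., last digit at the 10^2 place).
90.7 × 78.6 = 7129.02 → 7.13 × 10³ J (3 s.f., last digit at the 10^1 place).
Sum: 61638.73688 J; keep the coarser place, 10^2.
Result: 6.16 × 10⁴ J.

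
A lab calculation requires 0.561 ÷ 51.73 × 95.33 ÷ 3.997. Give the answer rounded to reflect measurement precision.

0.259

0.561 ÷ 51.73 × 95.33 ÷ 3.997 = 0.258651992087…
Multiplication/division keeps the fewest significant figures: 0.561 → 3 s.f., 51.73 → 4 s.f., 95.33 → 4 s.f., 3.997 → 4 s.f.; limit is 3.
Rounded to 3 significant figures: 0.259.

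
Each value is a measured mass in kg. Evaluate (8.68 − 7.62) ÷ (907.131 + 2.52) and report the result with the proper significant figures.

0.00117

8.68 − 7.62 = 1.06, limited to 2 d.p. → 3 s.f.; 907.131 + 2.52 = 909.651, limited to 2 d.p. → 5 s.f.
Carrying full precision, 1.06 ÷ 909.651 = 0.00116528206972…; keep min(3, 5) = 3 s.f.
Rounded to 3 significant figures: 0.00117.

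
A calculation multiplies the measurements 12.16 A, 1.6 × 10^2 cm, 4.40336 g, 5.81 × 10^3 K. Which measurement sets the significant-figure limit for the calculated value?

1.6 × 10^2 cm

12.16 A → 4 s.f.; 1.6 × 10^2 cm → 2 s.f.; 4.40336 g → 6 s.f.; 5.81 × 10^3 K → 3 s.f.
The fewest is 2 significant figures, from 1.6 × 10^2 cm.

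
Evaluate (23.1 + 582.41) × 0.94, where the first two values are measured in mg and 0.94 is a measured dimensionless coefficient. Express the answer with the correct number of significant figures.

23.1 mg + 582.41 mg = 605.51 mg; the sum is limited to 1 decimal place (4 s.f.).
Carrying full precision, 605.51 × 0.94 = 569.1794 mg; 0.94 has 2 s.f., so the result keeps min(4, 2) = 2 s.f.
Rounded to 2 significant figures: 5.7 × 10² mg.

5.7 × 10² mg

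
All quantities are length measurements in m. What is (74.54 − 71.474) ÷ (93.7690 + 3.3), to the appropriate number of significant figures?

0.0316

74.54 − 71.474 = 3.066, limited to 2 d.p. → 3 s.f.; 93.7690 + 3.3 = 97.0690, limited to 1 d.p. → 3 s.f.
Carrying full precision, 3.066 ÷ 97.0690 = 0.031585779188…; keep min(3, 3) = 3 s.f.
Rounded to 3 significant figures: 0.0316.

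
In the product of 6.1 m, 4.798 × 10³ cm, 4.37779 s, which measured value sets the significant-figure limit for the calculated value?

6.1 m → 2 s.f.; 4.798 × 10³ cm → 4 s.f.; 4.37779 s → 6 s.f.
The fewest is 2 significant figures, from 6.1 m.

6.1 m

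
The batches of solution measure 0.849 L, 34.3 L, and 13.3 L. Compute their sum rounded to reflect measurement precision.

48.4 L

0.849 L + 34.3 L + 13.3 L = 48.449 L.
Addition/subtraction keeps the fewest decimal places: 0.849 → 3 decimal places, 34.3 → 1 decimal place, 13.3 → 1 decimal place; limit is 1.
Rounded to 1 decimal place: 48.4 L.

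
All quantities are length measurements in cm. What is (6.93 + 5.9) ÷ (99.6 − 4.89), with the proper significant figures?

6.93 + 5.9 = 12.83, limited to 1 d.p. → 3 s.f.; 99.6 − 4.89 = 94.71, limited to 1 d.p. → 3 s.f.
Carrying full precision, 12.83 ÷ 94.71 = 0.135466159856…; keep min(3, 3) = 3 s.f.
Rounded to 3 significant figures: 0.135.

0.135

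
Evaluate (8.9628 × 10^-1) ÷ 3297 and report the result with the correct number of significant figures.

(8.9628 × 10^-1) ÷ 3297 = 0.000271847133758…
Multiplication/division keeps the fewest significant figures: 8.9628 × 10^-1 → 5 s.f., 3297 → 4 s.f.; limit is 4.
Rounded to 4 significant figures: 2.718 × 10^-4.

2.718 × 10^-4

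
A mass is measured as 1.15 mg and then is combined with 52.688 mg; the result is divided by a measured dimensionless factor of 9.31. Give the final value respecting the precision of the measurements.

1.15 mg + 52.688 mg = 53.838 mg; the sum is limited to 2 decimal places (4 s.f.).
Carrying full precision, 53.838 ÷ 9.31 = 5.7828141783… mg; 9.31 has 3 s.f., so the result keeps min(4, 3) = 3 s.f.
Rounded to 3 significant figures: 5.78 mg.

5.78 mg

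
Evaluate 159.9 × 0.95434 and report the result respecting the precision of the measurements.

152.6

159.9 × 0.95434 = 152.598966
Multiplication/division keeps the fewest significant figures: 159.9 → 4 s.f., 0.95434 → 5 s.f.; limit is 4.
Rounded to 4 significant figures: 152.6.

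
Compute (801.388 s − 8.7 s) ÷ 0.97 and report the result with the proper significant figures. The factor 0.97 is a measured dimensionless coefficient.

801.388 s − 8.7 s = 792.688 s; the difference is limited to 1 decimal place (4 s.f.).
Carrying full precision, 792.688 ÷ 0.97 = 817.204123711… s; 0.97 has 2 s.f., so the result keeps min(4, 2) = 2 s.f.
Rounded to 2 significant figures: 8.2 × 10^2 s.

8.2 × 10^2 s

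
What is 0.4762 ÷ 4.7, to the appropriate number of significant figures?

0.4762 ÷ 4.7 = 0.101319148936…
Multiplication/division keeps the fewest significant figures: 0.4762 → 4 s.f., 4.7 → 2 s.f.; limit is 2.
Rounded to 2 significant figures: 0.10.

0.10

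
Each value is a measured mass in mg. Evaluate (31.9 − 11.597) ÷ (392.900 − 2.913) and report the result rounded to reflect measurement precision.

0.0521

31.9 − 11.597 = 20.303, limited to 1 d.p. → 3 s.f.; 392.900 − 2.913 = 389.987, limited to 3 d.p. → 6 s.f.
Carrying full precision, 20.303 ÷ 389.987 = 0.052060709716…; keep min(3, 6) = 3 s.f.
Rounded to 3 significant figures: 0.0521.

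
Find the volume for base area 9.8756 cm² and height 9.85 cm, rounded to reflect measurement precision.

volume = 9.8756 cm² × 9.85 cm = 97.27466 cm³.
9.8756 has 5 significant figures; 9.85 has 3.
Division/multiplication keeps the fewest: 3 significant figures.
Rounded: 97.3 cm³.

97.3 cm³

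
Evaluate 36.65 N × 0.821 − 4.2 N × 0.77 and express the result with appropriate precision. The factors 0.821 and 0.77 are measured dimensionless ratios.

26.9 N

36.65 × 0.821 = 30.08965 → 30.1 N (3 s.f., last digit at the 10^-1 place).
4.2 × 0.77 = 3.234 → 3.2 N (2 s.f., last digit at the 10^-1 place).
Difference: 26.85565 N; keep the coarser place, 10^-1.
Result: 26.9 N.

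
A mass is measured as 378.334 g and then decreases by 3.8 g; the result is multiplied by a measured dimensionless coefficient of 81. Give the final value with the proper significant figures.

378.334 g − 3.8 g = 374.534 g; the difference is limited to 1 decimal place (4 s.f.).
Carrying full precision, 374.534 × 81 = 30337.254 g; 81 has 2 s.f., so the result keeps min(4, 2) = 2 s.f.
Rounded to 2 significant figures: 3.0 × 10⁴ g.

3.0 × 10⁴ g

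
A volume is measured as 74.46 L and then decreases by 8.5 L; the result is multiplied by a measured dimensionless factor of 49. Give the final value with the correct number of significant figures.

3.2 × 10^3 L

74.46 L − 8.5 L = 65.96 L; the difference is limited to 1 decimal place (3 s.f.).
Carrying full precision, 65.96 × 49 = 3232.04 L; 49 has 2 s.f., so the result keeps min(3, 2) = 2 s.f.
Rounded to 2 significant figures: 3.2 × 10^3 L.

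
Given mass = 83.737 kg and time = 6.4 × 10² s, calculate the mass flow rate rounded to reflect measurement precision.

0.13 kg/s

mass flow rate = 83.737 kg ÷ 6.4 × 10² s = 0.1308390625 kg/s.
83.737 has 5 significant figures; 6.4 × 10² has 2.
Division/multiplication keeps the fewest: 2 significant figures.
Rounded: 0.13 kg/s.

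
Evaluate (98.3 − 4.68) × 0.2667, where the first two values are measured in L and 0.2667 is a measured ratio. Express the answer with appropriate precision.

25.0 L

98.3 L − 4.68 L = 93.62 L; the difference is limited to 1 decimal place (3 s.f.).
Carrying full precision, 93.62 × 0.2667 = 24.968454 L; 0.2667 has 4 s.f., so the result keeps min(3, 4) = 3 s.f.
Rounded to 3 significant figures: 25.0 L.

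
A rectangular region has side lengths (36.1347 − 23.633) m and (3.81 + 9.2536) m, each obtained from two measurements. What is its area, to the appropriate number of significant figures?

163.3 m²

36.1347 − 23.633 = 12.5017, limited to 3 d.p. → 5 s.f.; 3.81 + 9.2536 = 13.0636, limited to 2 d.p. → 4 s.f.
Carrying full precision, 12.5017 × 13.0636 = 163.31720812; keep min(5, 4) = 4 s.f.
Rounded to 4 significant figures: 163.3 m².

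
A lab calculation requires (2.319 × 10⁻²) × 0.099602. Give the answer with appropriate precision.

(2.319 × 10⁻²) × 0.099602 = 0.00230977038
Multiplication/division keeps the fewest significant figures: 2.319 × 10⁻² → 4 s.f., 0.099602 → 5 s.f.; limit is 4.
Rounded to 4 significant figures: 0.002310.

0.002310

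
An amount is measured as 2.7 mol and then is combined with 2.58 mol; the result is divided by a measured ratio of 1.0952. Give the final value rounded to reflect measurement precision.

2.7 mol + 2.58 mol = 5.28 mol; the sum is limited to 1 decimal place (2 s.f.).
Carrying full precision, 5.28 ÷ 1.0952 = 4.82103725347… mol; 1.0952 has 5 s.f., so the result keeps min(2, 5) = 2 s.f.
Rounded to 2 significant figures: 4.8 mol.

4.8 mol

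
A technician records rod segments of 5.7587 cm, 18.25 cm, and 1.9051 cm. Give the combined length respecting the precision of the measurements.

5.7587 cm + 18.25 cm + 1.9051 cm = 25.9138 cm.
Addition/subtraction keeps the fewest decimal places: 5.7587 → 4 decimal places, 18.25 → 2 decimal places, 1.9051 → 4 decimal places; limit is 2.
Rounded to 2 decimal places: 25.91 cm.

25.91 cm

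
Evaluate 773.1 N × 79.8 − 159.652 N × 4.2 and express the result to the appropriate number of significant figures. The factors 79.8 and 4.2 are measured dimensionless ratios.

6.10 × 10⁴ N

773.1 × 79.8 = 61693.38 → 6.17 × 10⁴ N (3 s.f., last digit at the 10^2 place).
159.652 × 4.2 = 670.5384 → 6.7 × 10² N (2 s.f., last digit at the 10^1 place).
Difference: 61022.8416 N; keep the coarser place, 10^2.
Result: 6.10 × 10⁴ N.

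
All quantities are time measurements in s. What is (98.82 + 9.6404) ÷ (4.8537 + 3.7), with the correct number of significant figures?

98.82 + 9.6404 = 108.4604, limited to 2 d.p. → 5 s.f.; 4.8537 + 3.7 = 8.5537, limited to 1 d.p. → 2 s.f.
Carrying full precision, 108.4604 ÷ 8.5537 = 12.6799396752…; keep min(5, 2) = 2 s.f.
Rounded to 2 significant figures: 13.

13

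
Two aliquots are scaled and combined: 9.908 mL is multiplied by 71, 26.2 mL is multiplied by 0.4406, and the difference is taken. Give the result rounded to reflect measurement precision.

9.908 × 71 = 703.468 → 7.0 × 10² mL (2 s.f., last digit at the 10^1 place).
26.2 × 0.4406 = 11.54372 → 11.5 mL (3 s.f., last digit at the 10^-1 place).
Difference: 691.92428 mL; keep the coarser place, 10^1.
Result: 6.9 × 10² mL.

6.9 × 10² mL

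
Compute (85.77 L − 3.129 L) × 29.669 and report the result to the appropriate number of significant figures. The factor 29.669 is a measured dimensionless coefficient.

2452 L

85.77 L − 3.129 L = 82.641 L; the difference is limited to 2 decimal places (4 s.f.).
Carrying full precision, 82.641 × 29.669 = 2451.875829 L; 29.669 has 5 s.f., so the result keeps min(4, 5) = 4 s.f.
Rounded to 4 significant figures: 2452 L.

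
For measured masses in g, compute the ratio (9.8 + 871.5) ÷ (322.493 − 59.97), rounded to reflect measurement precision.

9.8 + 871.5 = 881.3, limited to 1 d.p. → 4 s.f.; 322.493 − 59.97 = 262.523, limited to 2 d.p. → 5 s.f.
Carrying full precision, 881.3 ÷ 262.523 = 3.35703919276…; keep min(4, 5) = 4 s.f.
Rounded to 4 significant figures: 3.357.

3.357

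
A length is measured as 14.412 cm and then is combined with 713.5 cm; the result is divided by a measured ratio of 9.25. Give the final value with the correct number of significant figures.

14.412 cm + 713.5 cm = 727.912 cm; the sum is limited to 1 decimal place (4 s.f.).
Carrying full precision, 727.912 ÷ 9.25 = 78.6931891892… cm; 9.25 has 3 s.f., so the result keeps min(4, 3) = 3 s.f.
Rounded to 3 significant figures: 78.7 cm.

78.7 cm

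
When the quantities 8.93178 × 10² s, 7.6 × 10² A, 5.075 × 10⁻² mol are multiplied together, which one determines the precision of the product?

7.6 × 10² A

8.93178 × 10² s → 6 s.f.; 7.6 × 10² A → 2 s.f.; 5.075 × 10⁻² mol → 4 s.f.
The fewest is 2 significant figures, from 7.6 × 10² A.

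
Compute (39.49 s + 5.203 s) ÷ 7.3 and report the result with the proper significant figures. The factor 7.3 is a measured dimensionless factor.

39.49 s + 5.203 s = 44.693 s; the sum is limited to 2 decimal places (4 s.f.).
Carrying full precision, 44.693 ÷ 7.3 = 6.12232876712… s; 7.3 has 2 s.f., so the result keeps min(4, 2) = 2 s.f.
Rounded to 2 significant figures: 6.1 s.

6.1 s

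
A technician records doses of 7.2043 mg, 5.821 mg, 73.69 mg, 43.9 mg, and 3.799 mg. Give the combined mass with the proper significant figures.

134.4 mg

7.2043 mg + 5.821 mg + 73.69 mg + 43.9 mg + 3.799 mg = 134.4143 mg.
Addition/subtraction keeps the fewest decimal places: 7.2043 → 4 decimal places, 5.821 → 3 decimal places, 73.69 → 2 decimal places, 43.9 → 1 decimal place, 3.799 → 3 decimal places; limit is 1.
Rounded to 1 decimal place: 134.4 mg.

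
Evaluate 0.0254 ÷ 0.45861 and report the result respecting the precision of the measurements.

0.0254 ÷ 0.45861 = 0.0553847495694…
Multiplication/division keeps the fewest significant figures: 0.0254 → 3 s.f., 0.45861 → 5 s.f.; limit is 3.
Rounded to 3 significant figures: 0.0554.

0.0554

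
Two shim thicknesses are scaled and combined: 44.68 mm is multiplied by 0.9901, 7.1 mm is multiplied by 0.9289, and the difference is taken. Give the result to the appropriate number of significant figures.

44.68 × 0.9901 = 44.237668 → 44.24 mm (4 s.f., last digit at the 10^-2 place).
7.1 × 0.9289 = 6.59519 → 6.6 mm (2 s.f., last digit at the 10^-1 place).
Difference: 37.642478 mm; keep the coarser place, 10^-1.
Result: 37.6 mm.

37.6 mm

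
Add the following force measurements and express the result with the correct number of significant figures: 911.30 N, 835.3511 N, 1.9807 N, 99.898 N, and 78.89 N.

1927.42 N

911.30 N + 835.3511 N + 1.9807 N + 99.898 N + 78.89 N = 1927.4198 N.
Addition/subtraction keeps the fewest decimal places: 911.30 → 2 decimal places, 835.3511 → 4 decimal places, 1.9807 → 4 decimal places, 99.898 → 3 decimal places, 78.89 → 2 decimal places; limit is 2.
Rounded to 2 decimal places: 1927.42 N.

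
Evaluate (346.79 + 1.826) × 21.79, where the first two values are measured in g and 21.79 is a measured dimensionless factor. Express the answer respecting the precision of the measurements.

7596 g

346.79 g + 1.826 g = 348.616 g; the sum is limited to 2 decimal places (5 s.f.).
Carrying full precision, 348.616 × 21.79 = 7596.34264 g; 21.79 has 4 s.f., so the result keeps min(5, 4) = 4 s.f.
Rounded to 4 significant figures: 7596 g.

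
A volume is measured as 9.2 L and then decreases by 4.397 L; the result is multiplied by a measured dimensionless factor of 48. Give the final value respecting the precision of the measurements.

2.3 × 10² L

9.2 L − 4.397 L = 4.803 L; the difference is limited to 1 decimal place (2 s.f.).
Carrying full precision, 4.803 × 48 = 230.544 L; 48 has 2 s.f., so the result keeps min(2, 2) = 2 s.f.
Rounded to 2 significant figures: 2.3 × 10² L.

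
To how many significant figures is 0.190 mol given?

3

0.190: leading zeros are not significant; trailing zeros after a decimal point are significant.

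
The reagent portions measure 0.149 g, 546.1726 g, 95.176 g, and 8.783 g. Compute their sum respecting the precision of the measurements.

650.281 g

0.149 g + 546.1726 g + 95.176 g + 8.783 g = 650.2806 g.
Addition/subtraction keeps the fewest decimal places: 0.149 → 3 decimal places, 546.1726 → 4 decimal places, 95.176 → 3 decimal places, 8.783 → 3 decimal places; limit is 3.
Rounded to 3 decimal places: 650.281 g.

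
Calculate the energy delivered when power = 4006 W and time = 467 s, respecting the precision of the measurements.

1.87 × 10⁶ J

energy delivered = 4006 W × 467 s = 1870802 J.
4006 has 4 significant figures; 467 has 3.
Division/multiplication keeps the fewest: 3 significant figures.
Rounded: 1.87 × 10⁶ J.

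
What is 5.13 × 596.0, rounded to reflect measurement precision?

5.13 × 596.0 = 3057.48
Multiplication/division keeps the fewest significant figures: 5.13 → 3 s.f., 596.0 → 4 s.f.; limit is 3.
Rounded to 3 significant figures: 3.06 × 10³.

3.06 × 10³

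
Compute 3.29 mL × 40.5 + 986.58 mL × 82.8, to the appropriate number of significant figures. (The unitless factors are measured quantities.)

3.29 × 40.5 = 133.245 → 133 mL (3 s.f., last digit at the 10^0 place).
986.58 × 82.8 = 81688.824 → 8.17 × 10⁴ mL (3 s.f., last digit at the 10^2 place).
Sum: 81822.069 mL; keep the coarser place, 10^2.
Result: 8.18 × 10⁴ mL.

8.18 × 10⁴ mL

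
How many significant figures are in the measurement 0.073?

0.073: leading zeros are not significant.

2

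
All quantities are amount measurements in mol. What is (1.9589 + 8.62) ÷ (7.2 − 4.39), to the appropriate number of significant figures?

3.8

1.9589 + 8.62 = 10.5789, limited to 2 d.p. → 4 s.f.; 7.2 − 4.39 = 2.81, limited to 1 d.p. → 2 s.f.
Carrying full precision, 10.5789 ÷ 2.81 = 3.76473309609…; keep min(4, 2) = 2 s.f.
Rounded to 2 significant figures: 3.8.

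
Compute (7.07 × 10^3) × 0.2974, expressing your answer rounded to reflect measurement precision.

(7.07 × 10^3) × 0.2974 = 2102.618
Multiplication/division keeps the fewest significant figures: 7.07 × 10^3 → 3 s.f., 0.2974 → 4 s.f.; limit is 3.
Rounded to 3 significant figures: 2.10 × 10^3.

2.10 × 10^3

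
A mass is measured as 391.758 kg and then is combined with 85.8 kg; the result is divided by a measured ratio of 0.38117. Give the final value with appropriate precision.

391.758 kg + 85.8 kg = 477.558 kg; the sum is limited to 1 decimal place (4 s.f.).
Carrying full precision, 477.558 ÷ 0.38117 = 1252.8740457… kg; 0.38117 has 5 s.f., so the result keeps min(4, 5) = 4 s.f.
Rounded to 4 significant figures: 1253 kg.

1253 kg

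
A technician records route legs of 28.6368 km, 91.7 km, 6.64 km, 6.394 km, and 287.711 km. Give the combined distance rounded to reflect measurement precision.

421.1 km

28.6368 km + 91.7 km + 6.64 km + 6.394 km + 287.711 km = 421.0818 km.
Addition/subtraction keeps the fewest decimal places: 28.6368 → 4 decimal places, 91.7 → 1 decimal place, 6.64 → 2 decimal places, 6.394 → 3 decimal places, 287.711 → 3 decimal places; limit is 1.
Rounded to 1 decimal place: 421.1 km.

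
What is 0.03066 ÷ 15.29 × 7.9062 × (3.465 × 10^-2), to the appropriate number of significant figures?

5.493 × 10^-4

0.03066 ÷ 15.29 × 7.9062 × (3.465 × 10^-2) = 0.000549333014245…
Multiplication/division keeps the fewest significant figures: 0.03066 → 4 s.f., 15.29 → 4 s.f., 7.9062 → 5 s.f., 3.465 × 10^-2 → 4 s.f.; limit is 4.
Rounded to 4 significant figures: 5.493 × 10^-4.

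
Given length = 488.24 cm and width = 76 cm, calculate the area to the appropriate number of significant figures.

area = 488.24 cm × 76 cm = 37106.24 cm².
488.24 has 5 significant figures; 76 has 2.
Division/multiplication keeps the fewest: 2 significant figures.
Rounded: 3.7 × 10^4 cm².

3.7 × 10^4 cm²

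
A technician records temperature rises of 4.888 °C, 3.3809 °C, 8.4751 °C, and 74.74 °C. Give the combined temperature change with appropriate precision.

91.48 °C

4.888 °C + 3.3809 °C + 8.4751 °C + 74.74 °C = 91.4840 °C.
Addition/subtraction keeps the fewest decimal places: 4.888 → 3 decimal places, 3.3809 → 4 decimal places, 8.4751 → 4 decimal places, 74.74 → 2 decimal places; limit is 2.
Rounded to 2 decimal places: 91.48 °C.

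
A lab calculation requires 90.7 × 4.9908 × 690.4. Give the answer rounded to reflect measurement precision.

90.7 × 4.9908 × 690.4 = 312520.302624
Multiplication/division keeps the fewest significant figures: 90.7 → 3 s.f., 4.9908 → 5 s.f., 690.4 → 4 s.f.; limit is 3.
Rounded to 3 significant figures: 3.13 × 10^5.

3.13 × 10^5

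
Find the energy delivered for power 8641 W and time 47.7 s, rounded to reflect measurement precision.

4.12 × 10^5 J

energy delivered = 8641 W × 47.7 s = 412175.7 J.
8641 has 4 significant figures; 47.7 has 3.
Division/multiplication keeps the fewest: 3 significant figures.
Rounded: 4.12 × 10^5 J.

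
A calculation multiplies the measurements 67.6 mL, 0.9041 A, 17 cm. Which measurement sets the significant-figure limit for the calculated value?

67.6 mL → 3 s.f.; 0.9041 A → 4 s.f.; 17 cm → 2 s.f.
The fewest is 2 significant figures, from 17 cm.

17 cm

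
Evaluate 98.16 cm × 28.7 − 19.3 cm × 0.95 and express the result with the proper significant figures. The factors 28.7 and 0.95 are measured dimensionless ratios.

98.16 × 28.7 = 2817.192 → 2.82 × 10^3 cm (3 s.f., last digit at the 10^1 place).
19.3 × 0.95 = 18.335 → 18 cm (2 s.f., last digit at the 10^0 place).
Difference: 2798.857 cm; keep the coarser place, 10^1.
Result: 2.80 × 10^3 cm.

2.80 × 10^3 cm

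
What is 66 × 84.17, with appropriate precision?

66 × 84.17 = 5555.22
Multiplication/division keeps the fewest significant figures: 66 → 2 s.f., 84.17 → 4 s.f.; limit is 2.
Rounded to 2 significant figures: 5.6 × 10^3.

5.6 × 10^3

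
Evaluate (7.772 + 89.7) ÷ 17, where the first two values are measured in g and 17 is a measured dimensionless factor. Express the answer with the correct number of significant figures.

5.7 g

7.772 g + 89.7 g = 97.472 g; the sum is limited to 1 decimal place (3 s.f.).
Carrying full precision, 97.472 ÷ 17 = 5.73364705882… g; 17 has 2 s.f., so the result keeps min(3, 2) = 2 s.f.
Rounded to 2 significant figures: 5.7 g.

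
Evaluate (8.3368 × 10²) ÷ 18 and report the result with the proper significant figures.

46

(8.3368 × 10²) ÷ 18 = 46.3155555556…
Multiplication/division keeps the fewest significant figures: 8.3368 × 10² → 5 s.f., 18 → 2 s.f.; limit is 2.
Rounded to 2 significant figures: 46.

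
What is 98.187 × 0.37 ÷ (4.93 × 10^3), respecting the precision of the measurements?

98.187 × 0.37 ÷ (4.93 × 10^3) = 0.0073690040568…
Multiplication/division keeps the fewest significant figures: 98.187 → 5 s.f., 0.37 → 2 s.f., 4.93 × 10^3 → 3 s.f.; limit is 2.
Rounded to 2 significant figures: 0.0074.

0.0074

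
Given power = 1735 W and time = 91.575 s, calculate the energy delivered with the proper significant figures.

energy delivered = 1735 W × 91.575 s = 158882.625 J.
1735 has 4 significant figures; 91.575 has 5.
Division/multiplication keeps the fewest: 4 significant figures.
Rounded: 1.589 × 10^5 J.

1.589 × 10^5 J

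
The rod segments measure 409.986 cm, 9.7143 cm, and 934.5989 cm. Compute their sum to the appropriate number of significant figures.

1354.299 cm

409.986 cm + 9.7143 cm + 934.5989 cm = 1354.2992 cm.
Addition/subtraction keeps the fewest decimal places: 409.986 → 3 decimal places, 9.7143 → 4 decimal places, 934.5989 → 4 decimal places; limit is 3.
Rounded to 3 decimal places: 1354.299 cm.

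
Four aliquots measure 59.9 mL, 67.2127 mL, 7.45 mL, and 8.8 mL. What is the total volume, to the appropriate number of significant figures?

59.9 mL + 67.2127 mL + 7.45 mL + 8.8 mL = 143.3627 mL.
Addition/subtraction keeps the fewest decimal places: 59.9 → 1 decimal place, 67.2127 → 4 decimal places, 7.45 → 2 decimal places, 8.8 → 1 decimal place; limit is 1.
Rounded to 1 decimal place: 143.4 mL.

143.4 mL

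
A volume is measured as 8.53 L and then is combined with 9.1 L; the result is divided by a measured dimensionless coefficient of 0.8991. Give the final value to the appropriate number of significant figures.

8.53 L + 9.1 L = 17.63 L; the sum is limited to 1 decimal place (3 s.f.).
Carrying full precision, 17.63 ÷ 0.8991 = 19.6084973863… L; 0.8991 has 4 s.f., so the result keeps min(3, 4) = 3 s.f.
Rounded to 3 significant figures: 19.6 L.

19.6 L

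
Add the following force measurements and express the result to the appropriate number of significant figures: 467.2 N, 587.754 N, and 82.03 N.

467.2 N + 587.754 N + 82.03 N = 1136.984 N.
Addition/subtraction keeps the fewest decimal places: 467.2 → 1 decimal place, 587.754 → 3 decimal places, 82.03 → 2 decimal places; limit is 1.
Rounded to 1 decimal place: 1.1370 × 10^3 N.

1.1370 × 10^3 N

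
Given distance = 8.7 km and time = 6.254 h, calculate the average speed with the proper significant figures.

1.4 km/h

average speed = 8.7 km ÷ 6.254 h = 1.3911096898… km/h.
8.7 has 2 significant figures; 6.254 has 4.
Division/multiplication keeps the fewest: 2 significant figures.
Rounded: 1.4 km/h.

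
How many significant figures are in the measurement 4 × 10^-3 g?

1

4 × 10^-3: in scientific notation every digit of the coefficient is significant.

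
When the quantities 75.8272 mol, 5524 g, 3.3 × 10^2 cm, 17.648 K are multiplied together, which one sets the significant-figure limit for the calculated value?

3.3 × 10^2 cm

75.8272 mol → 6 s.f.; 5524 g → 4 s.f.; 3.3 × 10^2 cm → 2 s.f.; 17.648 K → 5 s.f.
The fewest is 2 significant figures, from 3.3 × 10^2 cm.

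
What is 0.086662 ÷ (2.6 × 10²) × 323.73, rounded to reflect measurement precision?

0.11

0.086662 ÷ (2.6 × 10²) × 323.73 = 0.107904189462…
Multiplication/division keeps the fewest significant figures: 0.086662 → 5 s.f., 2.6 × 10² → 2 s.f., 323.73 → 5 s.f.; limit is 2.
Rounded to 2 significant figures: 0.11.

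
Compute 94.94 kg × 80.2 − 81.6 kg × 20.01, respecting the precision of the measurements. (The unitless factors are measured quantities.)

5.98 × 10^3 kg

94.94 × 80.2 = 7614.188 → 7.61 × 10^3 kg (3 s.f., last digit at the 10^1 place).
81.6 × 20.01 = 1632.816 → 1.63 × 10^3 kg (3 s.f., last digit at the 10^1 place).
Difference: 5981.372 kg; keep the coarser place, 10^1.
Result: 5.98 × 10^3 kg.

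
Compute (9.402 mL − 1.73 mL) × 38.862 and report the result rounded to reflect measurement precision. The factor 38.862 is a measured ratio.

2.98 × 10² mL

9.402 mL − 1.73 mL = 7.672 mL; the difference is limited to 2 decimal places (3 s.f.).
Carrying full precision, 7.672 × 38.862 = 298.149264 mL; 38.862 has 5 s.f., so the result keeps min(3, 5) = 3 s.f.
Rounded to 3 significant figures: 2.98 × 10² mL.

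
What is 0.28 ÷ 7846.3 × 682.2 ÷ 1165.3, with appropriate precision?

0.28 ÷ 7846.3 × 682.2 ÷ 1165.3 = 0.0000208913781777…
Multiplication/division keeps the fewest significant figures: 0.28 → 2 s.f., 7846.3 → 5 s.f., 682.2 → 4 s.f., 1165.3 → 5 s.f.; limit is 2.
Rounded to 2 significant figures: 2.1 × 10^-5.

2.1 × 10^-5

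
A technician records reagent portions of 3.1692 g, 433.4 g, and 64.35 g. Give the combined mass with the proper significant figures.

500.9 g

3.1692 g + 433.4 g + 64.35 g = 500.9192 g.
Addition/subtraction keeps the fewest decimal places: 3.1692 → 4 decimal places, 433.4 → 1 decimal place, 64.35 → 2 decimal places; limit is 1.
Rounded to 1 decimal place: 500.9 g.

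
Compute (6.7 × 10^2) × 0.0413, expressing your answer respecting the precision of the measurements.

28

(6.7 × 10^2) × 0.0413 = 27.671
Multiplication/division keeps the fewest significant figures: 6.7 × 10^2 → 2 s.f., 0.0413 → 3 s.f.; limit is 2.
Rounded to 2 significant figures: 28.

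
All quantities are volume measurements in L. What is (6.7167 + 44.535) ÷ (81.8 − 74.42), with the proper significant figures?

6.7167 + 44.535 = 51.2517, limited to 3 d.p. → 5 s.f.; 81.8 − 74.42 = 7.38, limited to 1 d.p. → 2 s.f.
Carrying full precision, 51.2517 ÷ 7.38 = 6.94467479675…; keep min(5, 2) = 2 s.f.
Rounded to 2 significant figures: 6.9.

6.9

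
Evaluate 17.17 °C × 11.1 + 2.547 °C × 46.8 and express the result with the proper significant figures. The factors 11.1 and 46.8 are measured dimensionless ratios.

310. °C

17.17 × 11.1 = 190.587 → 191 °C (3 s.f., last digit at the 10^0 place).
2.547 × 46.8 = 119.1996 → 119 °C (3 s.f., last digit at the 10^0 place).
Sum: 309.7866 °C; keep the coarser place, 10^0.
Result: 310. °C.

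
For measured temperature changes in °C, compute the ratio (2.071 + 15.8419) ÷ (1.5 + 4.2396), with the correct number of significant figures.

3.1

2.071 + 15.8419 = 17.9129, limited to 3 d.p. → 5 s.f.; 1.5 + 4.2396 = 5.7396, limited to 1 d.p. → 2 s.f.
Carrying full precision, 17.9129 ÷ 5.7396 = 3.12093177225…; keep min(5, 2) = 2 s.f.
Rounded to 2 significant figures: 3.1.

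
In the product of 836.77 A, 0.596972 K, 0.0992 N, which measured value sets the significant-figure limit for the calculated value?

0.0992 N

836.77 A → 5 s.f.; 0.596972 K → 6 s.f.; 0.0992 N → 3 s.f.
The fewest is 3 significant figures, from 0.0992 N.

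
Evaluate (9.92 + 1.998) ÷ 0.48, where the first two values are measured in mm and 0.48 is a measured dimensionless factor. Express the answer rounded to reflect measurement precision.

9.92 mm + 1.998 mm = 11.918 mm; the sum is limited to 2 decimal places (4 s.f.).
Carrying full precision, 11.918 ÷ 0.48 = 24.8291666667… mm; 0.48 has 2 s.f., so the result keeps min(4, 2) = 2 s.f.
Rounded to 2 significant figures: 25 mm.

25 mm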